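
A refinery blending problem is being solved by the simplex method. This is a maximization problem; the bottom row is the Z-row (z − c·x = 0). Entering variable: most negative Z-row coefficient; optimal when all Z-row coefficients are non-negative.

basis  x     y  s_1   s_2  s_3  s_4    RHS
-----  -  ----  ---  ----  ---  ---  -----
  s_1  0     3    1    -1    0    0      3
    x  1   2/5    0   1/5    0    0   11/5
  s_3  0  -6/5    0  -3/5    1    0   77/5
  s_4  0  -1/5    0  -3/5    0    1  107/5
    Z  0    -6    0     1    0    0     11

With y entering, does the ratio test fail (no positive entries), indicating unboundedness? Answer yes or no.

no

Column y has positive entries in row(s) 1, 2, so the ratio test bounds it — not unbounded.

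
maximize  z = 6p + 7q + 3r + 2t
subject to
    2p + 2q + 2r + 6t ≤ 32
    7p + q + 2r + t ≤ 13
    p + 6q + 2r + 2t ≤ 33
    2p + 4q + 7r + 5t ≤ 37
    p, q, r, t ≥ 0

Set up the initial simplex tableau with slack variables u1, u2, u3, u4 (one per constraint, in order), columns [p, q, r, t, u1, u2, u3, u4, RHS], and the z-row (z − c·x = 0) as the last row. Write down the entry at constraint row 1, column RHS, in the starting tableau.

32

The RHS of constraint 1 is b_1 = 32.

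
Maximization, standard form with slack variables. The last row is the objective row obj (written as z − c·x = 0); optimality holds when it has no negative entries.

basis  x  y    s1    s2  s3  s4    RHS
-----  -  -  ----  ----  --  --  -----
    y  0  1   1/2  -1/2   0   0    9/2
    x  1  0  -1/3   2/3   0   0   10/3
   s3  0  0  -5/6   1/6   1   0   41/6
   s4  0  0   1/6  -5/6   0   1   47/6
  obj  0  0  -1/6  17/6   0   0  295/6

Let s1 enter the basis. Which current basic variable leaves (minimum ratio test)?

Column s1 entries and ratios — y: (9/2)/(1/2) = 9; x: -1/3 ≤ 0, skip; s3: -5/6 ≤ 0, skip; s4: (47/6)/(1/6) = 47.
Smallest ratio is 9 in the row of y, so y leaves.

y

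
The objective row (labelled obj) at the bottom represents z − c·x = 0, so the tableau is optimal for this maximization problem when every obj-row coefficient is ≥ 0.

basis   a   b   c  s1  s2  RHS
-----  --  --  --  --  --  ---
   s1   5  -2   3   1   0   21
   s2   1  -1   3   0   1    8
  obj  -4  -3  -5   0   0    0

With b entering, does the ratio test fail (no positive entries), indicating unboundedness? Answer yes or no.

Every constraint-row entry in column b is ≤ 0, so increasing b is unbounded.

yes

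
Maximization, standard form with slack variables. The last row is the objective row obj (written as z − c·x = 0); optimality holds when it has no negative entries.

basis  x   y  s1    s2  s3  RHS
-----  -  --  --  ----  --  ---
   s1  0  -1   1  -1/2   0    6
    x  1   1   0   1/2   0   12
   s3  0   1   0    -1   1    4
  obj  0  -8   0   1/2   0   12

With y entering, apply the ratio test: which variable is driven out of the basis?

s3

Column y entries and ratios — s1: -1 ≤ 0, skip; x: 12/1 = 12; s3: 4/1 = 4.
Smallest ratio is 4 in the row of s3, so s3 leaves.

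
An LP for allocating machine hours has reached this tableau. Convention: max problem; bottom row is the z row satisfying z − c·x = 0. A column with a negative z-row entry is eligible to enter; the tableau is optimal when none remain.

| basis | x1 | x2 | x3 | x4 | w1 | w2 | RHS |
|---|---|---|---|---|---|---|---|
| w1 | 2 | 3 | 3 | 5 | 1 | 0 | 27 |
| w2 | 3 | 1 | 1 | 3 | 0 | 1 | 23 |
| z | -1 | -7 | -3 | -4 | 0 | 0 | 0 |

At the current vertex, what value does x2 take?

x2 is not in the basis, so in the current basic feasible solution x2 = 0.

0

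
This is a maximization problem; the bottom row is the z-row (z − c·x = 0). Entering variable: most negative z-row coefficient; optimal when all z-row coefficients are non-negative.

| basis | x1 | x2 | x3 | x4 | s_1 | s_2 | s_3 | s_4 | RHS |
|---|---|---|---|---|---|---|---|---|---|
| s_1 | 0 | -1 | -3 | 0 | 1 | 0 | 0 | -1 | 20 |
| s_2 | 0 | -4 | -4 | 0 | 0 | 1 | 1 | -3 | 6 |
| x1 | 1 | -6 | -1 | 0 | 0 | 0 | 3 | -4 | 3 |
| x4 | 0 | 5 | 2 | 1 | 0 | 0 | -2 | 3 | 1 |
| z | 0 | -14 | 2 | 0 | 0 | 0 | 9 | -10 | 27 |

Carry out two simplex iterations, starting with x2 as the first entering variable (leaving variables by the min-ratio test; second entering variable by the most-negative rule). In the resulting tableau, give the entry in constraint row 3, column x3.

5/3

Ratio test on column x2 — row 1: entry -1 ≤ 0; row 2: entry -4 ≤ 0; row 3: entry -6 ≤ 0; row 4: 1/5 = 1/5. Minimum is 1/5 at row 4 (x4 leaves); pivot element 5.
Divide row 4 by 5; eliminate column x2 from the other rows.
Second iteration: most negative z-row entry is -8/5 in column s_4, so s_4 enters.
Ratio test on column s_4 — row 1: entry -2/5 ≤ 0; row 2: entry -3/5 ≤ 0; row 3: entry -2/5 ≤ 0; row 4: (1/5)/(3/5) = 1/3. Minimum is 1/3 at row 4 (x2 leaves); pivot element 3/5.
Divide row 4 by 3/5; eliminate column s_4 from the other rows.
After both pivots, the entry at constraint row 3, column x3 is 5/3.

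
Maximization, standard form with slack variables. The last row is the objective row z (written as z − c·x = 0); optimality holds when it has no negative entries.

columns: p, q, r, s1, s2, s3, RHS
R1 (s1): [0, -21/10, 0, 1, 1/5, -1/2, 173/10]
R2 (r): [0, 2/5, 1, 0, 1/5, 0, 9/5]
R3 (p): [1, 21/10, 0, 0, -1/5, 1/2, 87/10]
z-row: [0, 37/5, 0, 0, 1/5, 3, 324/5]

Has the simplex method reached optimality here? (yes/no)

yes

Every z-row coefficient is ≥ 0, so the tableau is optimal.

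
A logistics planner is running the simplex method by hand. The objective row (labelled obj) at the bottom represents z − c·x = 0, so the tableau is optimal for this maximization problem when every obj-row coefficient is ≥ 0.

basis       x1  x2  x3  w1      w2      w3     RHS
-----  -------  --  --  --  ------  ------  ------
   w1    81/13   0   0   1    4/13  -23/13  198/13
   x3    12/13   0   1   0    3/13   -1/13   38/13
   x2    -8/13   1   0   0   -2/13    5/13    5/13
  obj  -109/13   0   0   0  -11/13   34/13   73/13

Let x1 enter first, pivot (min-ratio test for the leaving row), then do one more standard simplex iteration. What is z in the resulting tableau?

83/3

Ratio test on column x1 — row 1: (198/13)/(81/13) = 22/9; row 2: (38/13)/(12/13) = 19/6; row 3: entry -8/13 ≤ 0. Minimum is 22/9 at row 1 (w1 leaves); pivot element 81/13.
Pivot on row 1; the obj-row RHS becomes 73/13 − (-109/13)·(22/9) = 235/9.
Next entering variable (most negative obj-row entry -35/81): w2.
Ratio test on column w2 — row 1: (22/9)/(4/81) = 99/2; row 2: (2/3)/(5/27) = 18/5; row 3: entry -10/81 ≤ 0. Minimum is 18/5 at row 2 (x3 leaves); pivot element 5/27.
After the second pivot the obj-row RHS is 235/9 − (-35/81)·(18/5) = 83/3.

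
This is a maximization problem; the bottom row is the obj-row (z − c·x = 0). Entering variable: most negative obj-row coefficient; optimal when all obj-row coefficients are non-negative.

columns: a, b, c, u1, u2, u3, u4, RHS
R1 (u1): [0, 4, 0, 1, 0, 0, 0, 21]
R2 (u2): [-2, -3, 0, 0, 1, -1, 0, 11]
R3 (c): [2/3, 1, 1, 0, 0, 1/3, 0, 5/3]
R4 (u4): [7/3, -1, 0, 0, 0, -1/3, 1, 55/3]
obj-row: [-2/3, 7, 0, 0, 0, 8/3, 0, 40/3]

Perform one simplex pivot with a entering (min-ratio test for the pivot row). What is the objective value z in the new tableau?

Ratio test on column a — row 1: entry 0 ≤ 0; row 2: entry -2 ≤ 0; row 3: (5/3)/(2/3) = 5/2; row 4: (55/3)/(7/3) = 55/7. Minimum is 5/2 at row 3 (c leaves); pivot element 2/3.
Pivot on row 3; the obj-row RHS becomes 40/3 − (-2/3)·(5/2) = 15.

15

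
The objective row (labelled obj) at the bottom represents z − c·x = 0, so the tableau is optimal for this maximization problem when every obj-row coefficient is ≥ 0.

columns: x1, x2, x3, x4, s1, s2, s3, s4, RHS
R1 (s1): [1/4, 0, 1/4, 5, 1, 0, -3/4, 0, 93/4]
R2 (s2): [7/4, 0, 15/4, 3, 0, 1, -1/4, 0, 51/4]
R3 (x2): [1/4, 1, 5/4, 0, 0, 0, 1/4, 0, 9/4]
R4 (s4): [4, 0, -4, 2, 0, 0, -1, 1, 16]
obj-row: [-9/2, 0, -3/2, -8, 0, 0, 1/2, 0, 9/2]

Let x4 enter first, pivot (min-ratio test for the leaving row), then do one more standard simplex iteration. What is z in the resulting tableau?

40

Ratio test on column x4 — row 1: (93/4)/5 = 93/20; row 2: (51/4)/3 = 17/4; row 3: entry 0 ≤ 0; row 4: 16/2 = 8. Minimum is 17/4 at row 2 (s2 leaves); pivot element 3.
Pivot on row 2; the obj-row RHS becomes 9/2 − (-8)·(17/4) = 77/2.
Next entering variable (most negative obj-row entry -1/6): s3.
Ratio test on column s3 — row 1: entry -1/3 ≤ 0; row 2: entry -1/12 ≤ 0; row 3: (9/4)/(1/4) = 9; row 4: entry -5/6 ≤ 0. Minimum is 9 at row 3 (x2 leaves); pivot element 1/4.
After the second pivot the obj-row RHS is 77/2 − (-1/6)·9 = 40.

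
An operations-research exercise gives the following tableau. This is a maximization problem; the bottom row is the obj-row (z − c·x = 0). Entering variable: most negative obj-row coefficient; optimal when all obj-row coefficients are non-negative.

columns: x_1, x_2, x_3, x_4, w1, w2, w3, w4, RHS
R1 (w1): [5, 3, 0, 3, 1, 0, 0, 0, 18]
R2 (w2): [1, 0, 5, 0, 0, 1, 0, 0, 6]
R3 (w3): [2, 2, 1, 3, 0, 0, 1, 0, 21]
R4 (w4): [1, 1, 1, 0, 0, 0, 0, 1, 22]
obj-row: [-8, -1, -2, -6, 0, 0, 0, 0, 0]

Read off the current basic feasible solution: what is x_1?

x_1 is not in the basis, so in the current basic feasible solution x_1 = 0.

0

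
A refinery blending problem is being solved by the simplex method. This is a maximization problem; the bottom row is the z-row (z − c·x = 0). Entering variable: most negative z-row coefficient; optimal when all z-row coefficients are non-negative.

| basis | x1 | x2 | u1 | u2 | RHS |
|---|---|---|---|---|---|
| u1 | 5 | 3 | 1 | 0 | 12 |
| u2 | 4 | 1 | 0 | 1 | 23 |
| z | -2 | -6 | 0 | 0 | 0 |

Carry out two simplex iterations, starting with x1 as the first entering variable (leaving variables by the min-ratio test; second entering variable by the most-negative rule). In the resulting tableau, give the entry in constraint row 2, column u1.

-1/3

Ratio test on column x1 — row 1: 12/5 = 12/5; row 2: 23/4 = 23/4. Minimum is 12/5 at row 1 (u1 leaves); pivot element 5.
Divide row 1 by 5; eliminate column x1 from the other rows.
Second iteration: most negative z-row entry is -24/5 in column x2, so x2 enters.
Ratio test on column x2 — row 1: (12/5)/(3/5) = 4; row 2: entry -7/5 ≤ 0. Minimum is 4 at row 1 (x1 leaves); pivot element 3/5.
Divide row 1 by 3/5; eliminate column x2 from the other rows.
After both pivots, the entry at constraint row 2, column u1 is -1/3.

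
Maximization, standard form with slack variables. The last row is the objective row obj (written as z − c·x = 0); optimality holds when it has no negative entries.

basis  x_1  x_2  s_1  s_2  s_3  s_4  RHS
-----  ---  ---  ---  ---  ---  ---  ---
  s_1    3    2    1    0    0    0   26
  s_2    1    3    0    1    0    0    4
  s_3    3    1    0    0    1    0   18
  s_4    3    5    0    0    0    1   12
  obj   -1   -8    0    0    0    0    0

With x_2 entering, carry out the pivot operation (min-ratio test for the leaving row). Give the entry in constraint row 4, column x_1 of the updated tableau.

4/3

Ratio test on column x_2 — row 1: 26/2 = 13; row 2: 4/3 = 4/3; row 3: 18/1 = 18; row 4: 12/5 = 12/5. Minimum is 4/3 at row 2 (s_2 leaves); pivot element 3.
Divide row 2 by 3; eliminate column x_2 from the other rows.
Row 4 update in column x_1: 3 − 5·(1/3) = 4/3.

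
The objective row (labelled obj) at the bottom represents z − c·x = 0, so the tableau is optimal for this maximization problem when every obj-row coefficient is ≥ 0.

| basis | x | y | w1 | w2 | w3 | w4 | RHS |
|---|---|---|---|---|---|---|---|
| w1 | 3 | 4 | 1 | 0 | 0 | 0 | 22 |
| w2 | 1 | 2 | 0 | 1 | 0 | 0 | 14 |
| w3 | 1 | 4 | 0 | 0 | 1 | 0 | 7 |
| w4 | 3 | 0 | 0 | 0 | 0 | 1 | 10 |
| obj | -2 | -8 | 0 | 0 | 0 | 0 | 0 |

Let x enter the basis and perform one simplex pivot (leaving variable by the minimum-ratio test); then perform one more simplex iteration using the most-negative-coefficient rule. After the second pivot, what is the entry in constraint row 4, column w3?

Ratio test on column x — row 1: 22/3 = 22/3; row 2: 14/1 = 14; row 3: 7/1 = 7; row 4: 10/3 = 10/3. Minimum is 10/3 at row 4 (w4 leaves); pivot element 3.
Divide row 4 by 3; eliminate column x from the other rows.
Second iteration: most negative obj-row entry is -8 in column y, so y enters.
Ratio test on column y — row 1: 12/4 = 3; row 2: (32/3)/2 = 16/3; row 3: (11/3)/4 = 11/12; row 4: entry 0 ≤ 0. Minimum is 11/12 at row 3 (w3 leaves); pivot element 4.
Divide row 3 by 4; eliminate column y from the other rows.
After both pivots, the entry at constraint row 4, column w3 is 0.

0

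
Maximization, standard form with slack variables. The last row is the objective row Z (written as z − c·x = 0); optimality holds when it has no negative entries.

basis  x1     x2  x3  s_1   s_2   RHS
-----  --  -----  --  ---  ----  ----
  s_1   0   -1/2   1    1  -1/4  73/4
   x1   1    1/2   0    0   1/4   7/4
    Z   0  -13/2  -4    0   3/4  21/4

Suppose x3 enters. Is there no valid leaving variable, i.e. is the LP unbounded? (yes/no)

no

Column x3 has positive entries in row(s) 1, so the ratio test bounds it — not unbounded.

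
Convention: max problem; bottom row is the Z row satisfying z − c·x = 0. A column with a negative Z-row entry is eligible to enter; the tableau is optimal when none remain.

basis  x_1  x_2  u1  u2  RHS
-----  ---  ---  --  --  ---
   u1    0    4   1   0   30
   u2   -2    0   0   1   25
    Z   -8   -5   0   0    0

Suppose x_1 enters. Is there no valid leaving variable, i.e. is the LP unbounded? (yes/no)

Every constraint-row entry in column x_1 is ≤ 0, so increasing x_1 is unbounded.

yes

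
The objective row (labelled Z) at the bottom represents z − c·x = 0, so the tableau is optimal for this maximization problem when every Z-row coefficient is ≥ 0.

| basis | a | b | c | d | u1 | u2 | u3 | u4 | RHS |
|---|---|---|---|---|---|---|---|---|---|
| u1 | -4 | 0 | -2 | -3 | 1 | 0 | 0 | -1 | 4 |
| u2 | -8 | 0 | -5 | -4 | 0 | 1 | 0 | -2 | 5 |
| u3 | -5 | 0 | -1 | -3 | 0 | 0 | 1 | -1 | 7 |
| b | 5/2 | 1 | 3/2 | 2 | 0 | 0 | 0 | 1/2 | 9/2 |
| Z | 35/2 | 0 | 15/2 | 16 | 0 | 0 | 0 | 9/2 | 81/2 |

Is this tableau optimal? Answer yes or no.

yes

Every Z-row coefficient is ≥ 0, so the tableau is optimal.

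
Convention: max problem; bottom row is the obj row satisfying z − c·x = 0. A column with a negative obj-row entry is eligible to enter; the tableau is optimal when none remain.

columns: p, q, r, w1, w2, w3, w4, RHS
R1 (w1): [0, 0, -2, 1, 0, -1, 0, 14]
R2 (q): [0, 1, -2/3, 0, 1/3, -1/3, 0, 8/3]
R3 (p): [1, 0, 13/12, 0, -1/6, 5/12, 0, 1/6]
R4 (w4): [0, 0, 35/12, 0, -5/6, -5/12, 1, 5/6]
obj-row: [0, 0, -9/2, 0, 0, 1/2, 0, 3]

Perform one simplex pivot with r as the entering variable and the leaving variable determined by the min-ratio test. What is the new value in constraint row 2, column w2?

3/13

Ratio test on column r — row 1: entry -2 ≤ 0; row 2: entry -2/3 ≤ 0; row 3: (1/6)/(13/12) = 2/13; row 4: (5/6)/(35/12) = 2/7. Minimum is 2/13 at row 3 (p leaves); pivot element 13/12.
Divide row 3 by 13/12; eliminate column r from the other rows.
Row 2 update in column w2: 1/3 − (-2/3)·(-2/13) = 3/13.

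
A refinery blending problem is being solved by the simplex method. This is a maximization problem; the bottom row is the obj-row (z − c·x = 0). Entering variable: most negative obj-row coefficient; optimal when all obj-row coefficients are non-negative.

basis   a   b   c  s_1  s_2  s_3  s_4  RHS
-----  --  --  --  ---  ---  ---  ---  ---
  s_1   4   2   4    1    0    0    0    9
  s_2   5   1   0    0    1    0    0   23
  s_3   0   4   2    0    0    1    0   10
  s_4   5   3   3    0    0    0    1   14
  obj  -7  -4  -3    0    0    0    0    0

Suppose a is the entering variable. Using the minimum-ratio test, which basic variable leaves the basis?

s_1

Column a entries and ratios — s_1: 9/4 = 9/4; s_2: 23/5 = 23/5; s_3: 0 ≤ 0, skip; s_4: 14/5 = 14/5.
Smallest ratio is 9/4 in the row of s_1, so s_1 leaves.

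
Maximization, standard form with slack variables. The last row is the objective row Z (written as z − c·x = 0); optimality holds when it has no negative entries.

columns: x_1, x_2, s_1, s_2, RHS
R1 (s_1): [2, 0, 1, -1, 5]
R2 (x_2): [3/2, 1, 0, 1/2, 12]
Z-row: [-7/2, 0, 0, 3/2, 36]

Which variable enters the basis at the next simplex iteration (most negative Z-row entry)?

Negative Z-row entries: x_1: -7/2.
The most negative is -7/2 in column x_1, so x_1 enters.

x_1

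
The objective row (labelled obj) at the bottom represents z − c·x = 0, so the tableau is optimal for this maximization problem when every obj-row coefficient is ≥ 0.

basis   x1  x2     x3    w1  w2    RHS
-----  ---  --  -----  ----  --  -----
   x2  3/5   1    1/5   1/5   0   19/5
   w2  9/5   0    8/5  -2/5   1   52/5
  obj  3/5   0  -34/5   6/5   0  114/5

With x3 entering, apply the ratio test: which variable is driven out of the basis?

w2

Column x3 entries and ratios — x2: (19/5)/(1/5) = 19; w2: (52/5)/(8/5) = 13/2.
Smallest ratio is 13/2 in the row of w2, so w2 leaves.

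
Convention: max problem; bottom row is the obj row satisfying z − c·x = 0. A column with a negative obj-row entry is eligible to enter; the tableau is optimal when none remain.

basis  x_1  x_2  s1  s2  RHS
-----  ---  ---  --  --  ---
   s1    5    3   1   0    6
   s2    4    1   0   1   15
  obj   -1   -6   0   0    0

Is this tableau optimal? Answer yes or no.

The obj-row has a negative entry -6 in column x_2, so it is not optimal.

no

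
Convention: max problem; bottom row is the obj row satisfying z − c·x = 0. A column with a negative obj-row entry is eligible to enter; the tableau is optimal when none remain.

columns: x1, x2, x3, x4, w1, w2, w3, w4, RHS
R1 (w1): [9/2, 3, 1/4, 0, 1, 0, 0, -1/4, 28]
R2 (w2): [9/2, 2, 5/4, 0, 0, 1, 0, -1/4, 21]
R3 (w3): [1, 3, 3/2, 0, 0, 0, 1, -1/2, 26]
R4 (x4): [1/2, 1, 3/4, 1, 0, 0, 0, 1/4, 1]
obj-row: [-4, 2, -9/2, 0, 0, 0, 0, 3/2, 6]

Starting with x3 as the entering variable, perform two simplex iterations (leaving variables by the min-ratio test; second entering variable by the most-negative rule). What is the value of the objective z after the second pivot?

Ratio test on column x3 — row 1: 28/(1/4) = 112; row 2: 21/(5/4) = 84/5; row 3: 26/(3/2) = 52/3; row 4: 1/(3/4) = 4/3. Minimum is 4/3 at row 4 (x4 leaves); pivot element 3/4.
Pivot on row 4; the obj-row RHS becomes 6 − (-9/2)·(4/3) = 12.
Next entering variable (most negative obj-row entry -1): x1.
Ratio test on column x1 — row 1: (83/3)/(13/3) = 83/13; row 2: (58/3)/(11/3) = 58/11; row 3: entry 0 ≤ 0; row 4: (4/3)/(2/3) = 2. Minimum is 2 at row 4 (x3 leaves); pivot element 2/3.
After the second pivot the obj-row RHS is 12 − (-1)·2 = 14.

14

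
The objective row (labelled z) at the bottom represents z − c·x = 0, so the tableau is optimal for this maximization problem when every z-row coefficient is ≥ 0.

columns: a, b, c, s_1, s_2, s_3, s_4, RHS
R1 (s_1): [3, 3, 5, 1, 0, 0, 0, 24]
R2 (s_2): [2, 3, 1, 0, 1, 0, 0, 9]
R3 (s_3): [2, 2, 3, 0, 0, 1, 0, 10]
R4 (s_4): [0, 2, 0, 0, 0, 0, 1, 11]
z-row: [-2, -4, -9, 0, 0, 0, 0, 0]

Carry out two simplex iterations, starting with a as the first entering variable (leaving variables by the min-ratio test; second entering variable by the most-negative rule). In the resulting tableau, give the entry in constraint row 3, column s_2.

-1/2

Ratio test on column a — row 1: 24/3 = 8; row 2: 9/2 = 9/2; row 3: 10/2 = 5; row 4: entry 0 ≤ 0. Minimum is 9/2 at row 2 (s_2 leaves); pivot element 2.
Divide row 2 by 2; eliminate column a from the other rows.
Second iteration: most negative z-row entry is -8 in column c, so c enters.
Ratio test on column c — row 1: (21/2)/(7/2) = 3; row 2: (9/2)/(1/2) = 9; row 3: 1/2 = 1/2; row 4: entry 0 ≤ 0. Minimum is 1/2 at row 3 (s_3 leaves); pivot element 2.
Divide row 3 by 2; eliminate column c from the other rows.
After both pivots, the entry at constraint row 3, column s_2 is -1/2.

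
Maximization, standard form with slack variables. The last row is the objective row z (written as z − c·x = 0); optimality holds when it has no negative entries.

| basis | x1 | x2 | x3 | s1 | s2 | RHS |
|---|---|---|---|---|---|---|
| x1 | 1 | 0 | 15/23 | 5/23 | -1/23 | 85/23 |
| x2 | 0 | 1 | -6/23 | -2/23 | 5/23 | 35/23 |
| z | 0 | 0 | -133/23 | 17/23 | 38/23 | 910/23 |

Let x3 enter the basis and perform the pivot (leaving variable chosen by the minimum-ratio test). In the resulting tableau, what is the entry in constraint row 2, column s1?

0

Ratio test on column x3 — row 1: (85/23)/(15/23) = 17/3; row 2: entry -6/23 ≤ 0. Minimum is 17/3 at row 1 (x1 leaves); pivot element 15/23.
Divide row 1 by 15/23; eliminate column x3 from the other rows.
Row 2 update in column s1: -2/23 − (-6/23)·(1/3) = 0.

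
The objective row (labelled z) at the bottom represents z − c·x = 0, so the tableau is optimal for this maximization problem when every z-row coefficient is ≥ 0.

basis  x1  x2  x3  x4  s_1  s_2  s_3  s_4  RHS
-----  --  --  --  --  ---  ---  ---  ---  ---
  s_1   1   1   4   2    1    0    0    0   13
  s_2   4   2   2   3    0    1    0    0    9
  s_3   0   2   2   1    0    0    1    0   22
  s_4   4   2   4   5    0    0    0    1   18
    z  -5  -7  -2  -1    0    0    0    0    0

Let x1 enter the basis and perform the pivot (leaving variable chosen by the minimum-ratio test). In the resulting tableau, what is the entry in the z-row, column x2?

-9/2

Ratio test on column x1 — row 1: 13/1 = 13; row 2: 9/4 = 9/4; row 3: entry 0 ≤ 0; row 4: 18/4 = 9/2. Minimum is 9/4 at row 2 (s_2 leaves); pivot element 4.
Divide row 2 by 4; eliminate column x1 from the other rows.
z-row update in column x2: -7 − (-5)·(1/2) = -9/2.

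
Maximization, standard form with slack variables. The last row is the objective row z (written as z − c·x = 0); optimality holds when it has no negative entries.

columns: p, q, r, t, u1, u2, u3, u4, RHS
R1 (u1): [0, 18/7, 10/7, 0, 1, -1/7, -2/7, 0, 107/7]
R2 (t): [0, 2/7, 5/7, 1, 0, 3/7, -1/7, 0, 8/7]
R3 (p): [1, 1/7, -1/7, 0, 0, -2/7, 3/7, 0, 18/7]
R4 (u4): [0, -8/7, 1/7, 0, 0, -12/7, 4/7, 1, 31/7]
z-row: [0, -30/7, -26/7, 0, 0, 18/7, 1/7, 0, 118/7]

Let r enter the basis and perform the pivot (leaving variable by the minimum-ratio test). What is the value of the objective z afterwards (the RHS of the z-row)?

Ratio test on column r — row 1: (107/7)/(10/7) = 107/10; row 2: (8/7)/(5/7) = 8/5; row 3: entry -1/7 ≤ 0; row 4: (31/7)/(1/7) = 31. Minimum is 8/5 at row 2 (t leaves); pivot element 5/7.
Pivot on row 2; the z-row RHS becomes 118/7 − (-26/7)·(8/5) = 114/5.

114/5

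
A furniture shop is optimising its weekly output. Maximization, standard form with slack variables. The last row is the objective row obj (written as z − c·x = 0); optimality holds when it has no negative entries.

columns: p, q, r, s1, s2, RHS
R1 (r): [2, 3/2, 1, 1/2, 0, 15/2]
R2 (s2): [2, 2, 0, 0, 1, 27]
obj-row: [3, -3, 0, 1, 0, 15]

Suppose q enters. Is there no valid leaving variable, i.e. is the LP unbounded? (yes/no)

no

Column q has positive entries in row(s) 1, 2, so the ratio test bounds it — not unbounded.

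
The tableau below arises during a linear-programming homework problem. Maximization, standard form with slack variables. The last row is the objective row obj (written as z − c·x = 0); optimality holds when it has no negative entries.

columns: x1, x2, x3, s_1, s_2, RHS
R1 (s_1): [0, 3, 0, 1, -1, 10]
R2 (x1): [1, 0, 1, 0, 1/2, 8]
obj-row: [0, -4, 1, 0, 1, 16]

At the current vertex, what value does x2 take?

0

x2 is not in the basis, so in the current basic feasible solution x2 = 0.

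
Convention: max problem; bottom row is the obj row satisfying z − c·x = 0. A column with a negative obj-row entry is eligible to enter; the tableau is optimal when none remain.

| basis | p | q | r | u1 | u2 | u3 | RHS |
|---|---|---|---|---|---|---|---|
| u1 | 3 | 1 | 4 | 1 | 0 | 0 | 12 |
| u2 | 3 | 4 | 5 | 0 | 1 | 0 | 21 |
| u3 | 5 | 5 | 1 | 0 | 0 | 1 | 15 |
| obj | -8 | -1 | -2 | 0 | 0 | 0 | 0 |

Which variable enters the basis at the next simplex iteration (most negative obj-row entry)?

Negative obj-row entries: p: -8, q: -1, r: -2.
The most negative is -8 in column p, so p enters.

p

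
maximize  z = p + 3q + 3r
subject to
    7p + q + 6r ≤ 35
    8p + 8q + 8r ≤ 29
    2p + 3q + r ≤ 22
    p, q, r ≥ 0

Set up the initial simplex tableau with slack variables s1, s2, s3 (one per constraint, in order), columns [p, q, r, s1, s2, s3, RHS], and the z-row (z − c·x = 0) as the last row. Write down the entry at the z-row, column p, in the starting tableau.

-1

The z-row carries the negated objective coefficients: the p entry is -1.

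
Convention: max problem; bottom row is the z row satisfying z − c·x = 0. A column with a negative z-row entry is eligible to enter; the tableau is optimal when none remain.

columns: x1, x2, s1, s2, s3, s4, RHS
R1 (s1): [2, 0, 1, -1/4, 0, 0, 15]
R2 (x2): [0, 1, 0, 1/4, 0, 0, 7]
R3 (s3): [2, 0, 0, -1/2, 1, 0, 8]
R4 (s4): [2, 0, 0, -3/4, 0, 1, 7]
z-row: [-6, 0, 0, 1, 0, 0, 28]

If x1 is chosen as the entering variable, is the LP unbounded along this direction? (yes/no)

Column x1 has positive entries in row(s) 1, 3, 4, so the ratio test bounds it — not unbounded.

no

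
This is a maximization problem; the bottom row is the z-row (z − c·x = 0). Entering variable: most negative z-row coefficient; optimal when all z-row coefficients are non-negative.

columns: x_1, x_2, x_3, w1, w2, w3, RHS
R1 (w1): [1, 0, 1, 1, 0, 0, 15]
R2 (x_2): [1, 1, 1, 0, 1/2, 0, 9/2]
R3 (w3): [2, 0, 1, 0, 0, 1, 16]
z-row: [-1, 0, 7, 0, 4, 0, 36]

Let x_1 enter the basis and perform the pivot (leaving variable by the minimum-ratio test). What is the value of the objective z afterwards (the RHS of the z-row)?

Ratio test on column x_1 — row 1: 15/1 = 15; row 2: (9/2)/1 = 9/2; row 3: 16/2 = 8. Minimum is 9/2 at row 2 (x_2 leaves); pivot element 1.
Pivot on row 2; the z-row RHS becomes 36 − (-1)·(9/2) = 81/2.

81/2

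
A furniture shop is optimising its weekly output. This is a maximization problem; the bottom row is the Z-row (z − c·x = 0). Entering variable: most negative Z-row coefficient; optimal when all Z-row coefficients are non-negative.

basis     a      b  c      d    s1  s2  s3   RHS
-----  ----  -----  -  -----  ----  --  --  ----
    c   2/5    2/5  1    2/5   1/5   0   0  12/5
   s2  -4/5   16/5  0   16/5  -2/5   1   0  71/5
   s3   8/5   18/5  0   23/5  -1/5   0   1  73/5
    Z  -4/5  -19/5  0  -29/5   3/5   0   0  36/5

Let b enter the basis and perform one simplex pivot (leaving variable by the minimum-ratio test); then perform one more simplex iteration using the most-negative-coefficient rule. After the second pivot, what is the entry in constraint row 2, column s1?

-6/23

Ratio test on column b — row 1: (12/5)/(2/5) = 6; row 2: (71/5)/(16/5) = 71/16; row 3: (73/5)/(18/5) = 73/18. Minimum is 73/18 at row 3 (s3 leaves); pivot element 18/5.
Divide row 3 by 18/5; eliminate column b from the other rows.
Second iteration: most negative Z-row entry is -17/18 in column d, so d enters.
Ratio test on column d — row 1: entry -1/9 ≤ 0; row 2: entry -8/9 ≤ 0; row 3: (73/18)/(23/18) = 73/23. Minimum is 73/23 at row 3 (b leaves); pivot element 23/18.
Divide row 3 by 23/18; eliminate column d from the other rows.
After both pivots, the entry at constraint row 2, column s1 is -6/23.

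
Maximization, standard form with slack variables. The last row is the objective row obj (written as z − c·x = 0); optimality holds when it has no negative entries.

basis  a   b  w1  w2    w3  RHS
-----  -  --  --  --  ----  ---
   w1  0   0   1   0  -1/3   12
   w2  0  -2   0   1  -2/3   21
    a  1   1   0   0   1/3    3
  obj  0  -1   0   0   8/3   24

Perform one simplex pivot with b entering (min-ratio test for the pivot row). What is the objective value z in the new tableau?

27

Ratio test on column b — row 1: entry 0 ≤ 0; row 2: entry -2 ≤ 0; row 3: 3/1 = 3. Minimum is 3 at row 3 (a leaves); pivot element 1.
Pivot on row 3; the obj-row RHS becomes 24 − (-1)·3 = 27.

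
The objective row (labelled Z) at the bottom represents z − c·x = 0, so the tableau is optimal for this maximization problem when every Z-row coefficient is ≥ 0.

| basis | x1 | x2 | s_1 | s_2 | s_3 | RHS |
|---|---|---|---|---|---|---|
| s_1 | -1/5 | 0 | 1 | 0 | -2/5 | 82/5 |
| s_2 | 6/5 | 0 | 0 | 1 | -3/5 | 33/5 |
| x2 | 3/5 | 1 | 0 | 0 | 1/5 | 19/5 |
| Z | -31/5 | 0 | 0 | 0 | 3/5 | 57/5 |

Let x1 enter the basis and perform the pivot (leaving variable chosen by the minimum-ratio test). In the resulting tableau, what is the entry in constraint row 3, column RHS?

1/2

Ratio test on column x1 — row 1: entry -1/5 ≤ 0; row 2: (33/5)/(6/5) = 11/2; row 3: (19/5)/(3/5) = 19/3. Minimum is 11/2 at row 2 (s_2 leaves); pivot element 6/5.
Divide row 2 by 6/5; eliminate column x1 from the other rows.
Row 3 update in column RHS: 19/5 − (3/5)·(11/2) = 1/2.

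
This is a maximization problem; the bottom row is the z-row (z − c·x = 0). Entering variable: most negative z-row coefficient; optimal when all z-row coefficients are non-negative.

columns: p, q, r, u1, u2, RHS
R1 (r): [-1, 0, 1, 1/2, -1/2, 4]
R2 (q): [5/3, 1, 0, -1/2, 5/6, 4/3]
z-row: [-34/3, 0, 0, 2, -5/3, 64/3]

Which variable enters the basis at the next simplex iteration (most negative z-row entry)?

Negative z-row entries: p: -34/3, u2: -5/3.
The most negative is -34/3 in column p, so p enters.

p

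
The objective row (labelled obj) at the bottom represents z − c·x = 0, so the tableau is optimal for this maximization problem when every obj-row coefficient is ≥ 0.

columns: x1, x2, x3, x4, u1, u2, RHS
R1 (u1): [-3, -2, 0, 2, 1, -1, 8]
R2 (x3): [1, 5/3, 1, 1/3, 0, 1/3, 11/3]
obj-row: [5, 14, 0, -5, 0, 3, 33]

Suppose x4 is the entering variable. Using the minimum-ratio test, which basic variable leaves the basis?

Column x4 entries and ratios — u1: 8/2 = 4; x3: (11/3)/(1/3) = 11.
Smallest ratio is 4 in the row of u1, so u1 leaves.

u1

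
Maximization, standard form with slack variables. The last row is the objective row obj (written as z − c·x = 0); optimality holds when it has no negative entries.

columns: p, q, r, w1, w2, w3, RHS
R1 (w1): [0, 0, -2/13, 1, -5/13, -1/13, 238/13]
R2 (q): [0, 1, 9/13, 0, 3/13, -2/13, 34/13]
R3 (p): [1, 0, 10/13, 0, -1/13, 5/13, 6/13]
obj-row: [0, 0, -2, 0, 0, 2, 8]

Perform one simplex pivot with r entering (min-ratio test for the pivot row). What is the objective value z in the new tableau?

46/5

Ratio test on column r — row 1: entry -2/13 ≤ 0; row 2: (34/13)/(9/13) = 34/9; row 3: (6/13)/(10/13) = 3/5. Minimum is 3/5 at row 3 (p leaves); pivot element 10/13.
Pivot on row 3; the obj-row RHS becomes 8 − (-2)·(3/5) = 46/5.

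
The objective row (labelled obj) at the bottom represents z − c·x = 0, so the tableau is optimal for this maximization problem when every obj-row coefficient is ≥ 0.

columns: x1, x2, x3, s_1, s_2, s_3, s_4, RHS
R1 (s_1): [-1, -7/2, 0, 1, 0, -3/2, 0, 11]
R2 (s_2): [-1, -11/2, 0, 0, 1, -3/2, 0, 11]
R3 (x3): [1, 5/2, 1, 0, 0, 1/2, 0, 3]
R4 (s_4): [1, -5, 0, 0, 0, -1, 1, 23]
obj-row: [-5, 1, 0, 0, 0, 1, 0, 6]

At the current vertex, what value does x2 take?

x2 is not in the basis, so in the current basic feasible solution x2 = 0.

0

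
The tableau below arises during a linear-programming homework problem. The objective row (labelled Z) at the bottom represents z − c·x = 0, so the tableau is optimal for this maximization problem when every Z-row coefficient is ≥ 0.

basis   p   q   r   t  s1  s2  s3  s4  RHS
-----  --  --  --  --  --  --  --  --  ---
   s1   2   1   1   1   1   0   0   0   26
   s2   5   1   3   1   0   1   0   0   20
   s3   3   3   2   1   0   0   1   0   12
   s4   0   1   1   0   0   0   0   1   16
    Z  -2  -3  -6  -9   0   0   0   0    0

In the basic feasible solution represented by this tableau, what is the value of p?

0

p is not in the basis, so in the current basic feasible solution p = 0.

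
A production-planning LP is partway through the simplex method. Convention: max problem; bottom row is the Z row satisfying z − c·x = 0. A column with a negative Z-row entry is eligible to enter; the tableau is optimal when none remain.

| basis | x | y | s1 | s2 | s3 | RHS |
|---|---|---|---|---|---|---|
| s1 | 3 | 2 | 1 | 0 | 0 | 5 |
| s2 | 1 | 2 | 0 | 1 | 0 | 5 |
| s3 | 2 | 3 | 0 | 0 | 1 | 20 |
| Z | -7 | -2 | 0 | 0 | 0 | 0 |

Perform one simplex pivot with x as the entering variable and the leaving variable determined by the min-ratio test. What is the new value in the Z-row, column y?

8/3

Ratio test on column x — row 1: 5/3 = 5/3; row 2: 5/1 = 5; row 3: 20/2 = 10. Minimum is 5/3 at row 1 (s1 leaves); pivot element 3.
Divide row 1 by 3; eliminate column x from the other rows.
Z-row update in column y: -2 − (-7)·(2/3) = 8/3.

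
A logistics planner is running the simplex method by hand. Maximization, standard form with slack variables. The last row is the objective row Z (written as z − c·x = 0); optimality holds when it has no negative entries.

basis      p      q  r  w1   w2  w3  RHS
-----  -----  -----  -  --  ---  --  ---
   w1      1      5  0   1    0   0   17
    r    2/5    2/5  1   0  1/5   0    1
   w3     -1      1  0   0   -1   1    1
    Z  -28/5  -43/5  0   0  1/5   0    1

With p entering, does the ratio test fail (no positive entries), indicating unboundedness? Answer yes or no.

no

Column p has positive entries in row(s) 1, 2, so the ratio test bounds it — not unbounded.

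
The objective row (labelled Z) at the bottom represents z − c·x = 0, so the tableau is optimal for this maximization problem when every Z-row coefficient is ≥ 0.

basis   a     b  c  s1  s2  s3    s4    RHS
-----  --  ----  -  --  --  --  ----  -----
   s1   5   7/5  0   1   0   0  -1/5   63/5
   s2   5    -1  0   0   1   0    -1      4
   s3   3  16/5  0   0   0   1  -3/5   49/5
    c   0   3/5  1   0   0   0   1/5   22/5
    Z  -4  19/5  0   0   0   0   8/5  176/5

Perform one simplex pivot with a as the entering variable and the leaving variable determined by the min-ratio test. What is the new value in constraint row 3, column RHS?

Ratio test on column a — row 1: (63/5)/5 = 63/25; row 2: 4/5 = 4/5; row 3: (49/5)/3 = 49/15; row 4: entry 0 ≤ 0. Minimum is 4/5 at row 2 (s2 leaves); pivot element 5.
Divide row 2 by 5; eliminate column a from the other rows.
Row 3 update in column RHS: 49/5 − 3·(4/5) = 37/5.

37/5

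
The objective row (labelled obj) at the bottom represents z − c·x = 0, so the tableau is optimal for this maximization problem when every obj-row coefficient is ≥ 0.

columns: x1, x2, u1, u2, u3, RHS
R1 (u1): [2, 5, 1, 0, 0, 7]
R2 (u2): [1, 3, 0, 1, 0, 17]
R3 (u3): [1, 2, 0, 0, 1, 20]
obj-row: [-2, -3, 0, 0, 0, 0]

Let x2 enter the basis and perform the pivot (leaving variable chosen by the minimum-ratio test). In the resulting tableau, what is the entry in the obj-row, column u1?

Ratio test on column x2 — row 1: 7/5 = 7/5; row 2: 17/3 = 17/3; row 3: 20/2 = 10. Minimum is 7/5 at row 1 (u1 leaves); pivot element 5.
Divide row 1 by 5; eliminate column x2 from the other rows.
obj-row update in column u1: 0 − (-3)·(1/5) = 3/5.

3/5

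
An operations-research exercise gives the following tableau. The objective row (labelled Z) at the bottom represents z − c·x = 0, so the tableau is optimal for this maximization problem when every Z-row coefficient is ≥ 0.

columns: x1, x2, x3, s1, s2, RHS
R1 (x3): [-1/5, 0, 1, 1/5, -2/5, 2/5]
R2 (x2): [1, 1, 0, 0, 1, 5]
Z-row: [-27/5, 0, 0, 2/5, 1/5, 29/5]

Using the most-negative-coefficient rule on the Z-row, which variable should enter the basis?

Negative Z-row entries: x1: -27/5.
The most negative is -27/5 in column x1, so x1 enters.

x1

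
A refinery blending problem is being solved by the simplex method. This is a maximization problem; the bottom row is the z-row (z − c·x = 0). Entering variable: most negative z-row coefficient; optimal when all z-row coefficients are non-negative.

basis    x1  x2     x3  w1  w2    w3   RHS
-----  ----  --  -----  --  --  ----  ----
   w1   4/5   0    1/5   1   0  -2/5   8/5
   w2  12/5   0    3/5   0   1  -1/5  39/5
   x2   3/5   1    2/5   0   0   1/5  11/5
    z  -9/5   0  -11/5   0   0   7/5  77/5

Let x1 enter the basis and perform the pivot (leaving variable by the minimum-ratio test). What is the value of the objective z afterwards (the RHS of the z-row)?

Ratio test on column x1 — row 1: (8/5)/(4/5) = 2; row 2: (39/5)/(12/5) = 13/4; row 3: (11/5)/(3/5) = 11/3. Minimum is 2 at row 1 (w1 leaves); pivot element 4/5.
Pivot on row 1; the z-row RHS becomes 77/5 − (-9/5)·2 = 19.

19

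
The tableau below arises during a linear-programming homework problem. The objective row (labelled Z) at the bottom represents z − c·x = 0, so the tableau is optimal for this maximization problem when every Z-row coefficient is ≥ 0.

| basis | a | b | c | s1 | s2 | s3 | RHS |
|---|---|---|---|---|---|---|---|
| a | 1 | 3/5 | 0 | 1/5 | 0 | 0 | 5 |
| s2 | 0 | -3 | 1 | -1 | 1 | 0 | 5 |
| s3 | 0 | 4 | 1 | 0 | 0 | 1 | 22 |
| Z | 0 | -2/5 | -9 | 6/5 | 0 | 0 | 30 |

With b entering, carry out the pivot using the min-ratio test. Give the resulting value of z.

Ratio test on column b — row 1: 5/(3/5) = 25/3; row 2: entry -3 ≤ 0; row 3: 22/4 = 11/2. Minimum is 11/2 at row 3 (s3 leaves); pivot element 4.
Pivot on row 3; the Z-row RHS becomes 30 − (-2/5)·(11/2) = 161/5.

161/5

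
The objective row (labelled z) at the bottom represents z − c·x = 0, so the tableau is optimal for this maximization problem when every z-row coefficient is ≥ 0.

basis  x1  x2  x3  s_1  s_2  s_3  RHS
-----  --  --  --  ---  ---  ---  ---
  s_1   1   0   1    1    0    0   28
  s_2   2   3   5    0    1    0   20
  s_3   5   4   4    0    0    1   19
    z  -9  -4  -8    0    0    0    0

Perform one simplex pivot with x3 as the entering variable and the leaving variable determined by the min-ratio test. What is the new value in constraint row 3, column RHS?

3

Ratio test on column x3 — row 1: 28/1 = 28; row 2: 20/5 = 4; row 3: 19/4 = 19/4. Minimum is 4 at row 2 (s_2 leaves); pivot element 5.
Divide row 2 by 5; eliminate column x3 from the other rows.
Row 3 update in column RHS: 19 − 4·4 = 3.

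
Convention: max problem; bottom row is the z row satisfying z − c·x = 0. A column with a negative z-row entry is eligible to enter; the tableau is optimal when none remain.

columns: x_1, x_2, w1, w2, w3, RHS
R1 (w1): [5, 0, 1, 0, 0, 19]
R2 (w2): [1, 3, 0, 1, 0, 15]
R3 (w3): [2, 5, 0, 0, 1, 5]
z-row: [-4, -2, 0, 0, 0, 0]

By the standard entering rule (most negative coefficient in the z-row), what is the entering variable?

Negative z-row entries: x_1: -4, x_2: -2.
The most negative is -4 in column x_1, so x_1 enters.

x_1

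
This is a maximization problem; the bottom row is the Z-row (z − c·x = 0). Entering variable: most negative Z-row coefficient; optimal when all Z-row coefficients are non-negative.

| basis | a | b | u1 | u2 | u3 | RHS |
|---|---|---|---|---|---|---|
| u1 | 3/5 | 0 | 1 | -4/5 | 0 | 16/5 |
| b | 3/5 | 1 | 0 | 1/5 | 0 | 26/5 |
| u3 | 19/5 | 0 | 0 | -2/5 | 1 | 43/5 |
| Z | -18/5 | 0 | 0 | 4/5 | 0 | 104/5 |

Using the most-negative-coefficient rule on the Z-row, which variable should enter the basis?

Negative Z-row entries: a: -18/5.
The most negative is -18/5 in column a, so a enters.

a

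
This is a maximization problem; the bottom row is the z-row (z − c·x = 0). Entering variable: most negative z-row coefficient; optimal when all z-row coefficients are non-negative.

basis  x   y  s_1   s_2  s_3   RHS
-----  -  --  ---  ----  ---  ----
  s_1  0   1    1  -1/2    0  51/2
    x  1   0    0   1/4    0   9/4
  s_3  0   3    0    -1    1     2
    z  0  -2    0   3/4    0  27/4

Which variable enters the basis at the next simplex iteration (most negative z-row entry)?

Negative z-row entries: y: -2.
The most negative is -2 in column y, so y enters.

y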